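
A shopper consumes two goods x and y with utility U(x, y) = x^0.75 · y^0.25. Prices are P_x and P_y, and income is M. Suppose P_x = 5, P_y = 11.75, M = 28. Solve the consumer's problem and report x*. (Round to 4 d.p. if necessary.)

MU_x/MU_y = (0.75·y)/(0.25·x); tangency sets this equal to P_x/P_y.
So 0.75·P_y·y = 0.25·P_x·x; combined with the budget, a share 0.75 of income goes to x.
Demand: x*(P_x,P_y,M) = 0.75·M/P_x and y* = 0.25·M/P_y.
At P_x=5, P_y=11.75, M=28: x* = 0.75·28/5 = 4.2.

x* = 4.2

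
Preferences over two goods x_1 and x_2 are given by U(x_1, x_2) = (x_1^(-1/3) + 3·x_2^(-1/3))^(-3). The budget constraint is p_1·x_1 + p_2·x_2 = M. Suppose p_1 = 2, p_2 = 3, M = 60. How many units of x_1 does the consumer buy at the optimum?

x_1* = 8.5162

MU_x_1 ∝ x_1^(-4/3), MU_x_2 ∝ 3·x_2^(-4/3), so MRS = (1/3)·(x_2/x_1)^(4/3) = p_1/p_2.
Hence x_2/x_1 = (3·p_1/p_2)^(1/(4/3)), i.e. raised to the 0.75 power.
With the ratio pinned down, the budget gives x_1* = M/(p_1 + p_2·(x_2/x_1)) and x_2* = (x_2/x_1)·x_1*.
Numerically x_2/x_1 = 1.681793, so x_1* = 60/(2 + 3·1.681793) = 8.5162.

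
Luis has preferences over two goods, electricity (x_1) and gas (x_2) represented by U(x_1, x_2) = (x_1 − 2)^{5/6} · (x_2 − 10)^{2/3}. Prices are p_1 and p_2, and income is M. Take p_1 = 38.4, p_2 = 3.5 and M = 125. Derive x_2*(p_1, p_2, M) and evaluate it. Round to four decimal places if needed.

x_2* = 11.6762

MRS = (5/4)·(x_2−10)/(x_1−2). Tangency with p_1/p_2 gives x_2−10 = (4/5)·(p_1/p_2)·(x_1−2).
After buying the subsistence bundle (2, 10), a share 5/9 of the remaining income goes to x_1: x_1* = 2 + 5/9·(M − 2p_1 − 10p_2)/p_1.
Discretionary income = 125 − 2·38.4 − 10·3.5 = 13.2; x_2* = 10 + 4/9·13.2/3.5 = 11.6762.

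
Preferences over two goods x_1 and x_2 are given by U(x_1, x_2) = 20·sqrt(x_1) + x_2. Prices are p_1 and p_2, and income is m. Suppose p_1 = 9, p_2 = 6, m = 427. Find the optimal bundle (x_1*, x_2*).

MU_x_1 = 10/√x_1, MU_x_2 = 1. Tangency: 10/√x_1 = p_1/p_2.
Thus x_1* = (10·p_2/p_1)² — independent of m — with the rest of income spent on x_2.
Plugging in: x_1* = (10·6/9)² = 44.4444, x_2* = 4.5.

x_1* = 44.4444, x_2* = 4.5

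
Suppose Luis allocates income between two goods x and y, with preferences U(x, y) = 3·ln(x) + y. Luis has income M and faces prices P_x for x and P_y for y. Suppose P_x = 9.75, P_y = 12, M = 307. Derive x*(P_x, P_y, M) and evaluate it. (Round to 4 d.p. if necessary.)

x* = 3.6923

Set MRS = P_x/P_y: (3/x)/1 = P_x/P_y.
So x*(P_x,P_y) = 3·P_y/P_x, independent of income; and y* = (M − 3·P_y)/P_y.
At the given prices: x* = 3·12/9.75 = 3.6923.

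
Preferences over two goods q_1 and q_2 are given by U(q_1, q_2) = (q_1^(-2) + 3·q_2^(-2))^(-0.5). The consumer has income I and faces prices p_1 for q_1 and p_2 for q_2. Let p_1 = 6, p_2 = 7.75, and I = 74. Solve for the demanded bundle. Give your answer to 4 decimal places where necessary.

From the CES first-order condition, (1/3)·(q_2/q_1)^(3) = p_1/p_2.
Hence q_2/q_1 = (3·p_1/p_2)^(1/(3)), i.e. raised to the 1/3 power.
With the ratio pinned down, the budget gives q_1* = I/(p_1 + p_2·(q_2/q_1)) and q_2* = (q_2/q_1)·q_1*.
Numerically q_2/q_1 = 1.324312, so q_1* = 74/(6 + 7.75·1.324312) = 4.5501 and q_2* = 1.324312·4.5501 = 6.0257.

q_1* = 4.5501, q_2* = 6.0257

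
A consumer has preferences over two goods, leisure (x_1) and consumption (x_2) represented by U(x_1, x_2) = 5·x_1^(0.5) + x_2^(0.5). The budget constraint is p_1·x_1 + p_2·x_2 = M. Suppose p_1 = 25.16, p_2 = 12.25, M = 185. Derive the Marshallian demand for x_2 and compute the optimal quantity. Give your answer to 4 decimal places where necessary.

With the ratio pinned down, the budget gives x_1* = M/(p_1 + p_2·(x_2/x_1)) and x_2* = (x_2/x_1)·x_1*.
Numerically x_2/x_1 = 0.168737, so x_1* = 185/(25.16 + 12.25·0.168737) = 6.7947 and x_2* = 0.168737·6.7947 = 1.1465.

x_2* = 1.1465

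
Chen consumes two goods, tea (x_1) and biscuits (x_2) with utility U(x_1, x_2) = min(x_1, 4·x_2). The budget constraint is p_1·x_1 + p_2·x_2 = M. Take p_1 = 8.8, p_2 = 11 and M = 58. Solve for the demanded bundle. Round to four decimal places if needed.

x_1* = 5.0216, x_2* = 1.2554

With perfect complements, no substitution: consume in ratio x_1:x_2 = 4:1.
Budget: p_1·x_1 + p_2·(1/4)·x_1 = M, so (4·p_1 + p_2)·x_1 = 4·M.
Demand: x_1*(p_1,p_2,M) = 4·M/(4·p_1 + p_2), x_2* = M/(4·p_1 + p_2).
Here 4·8.8 + 11 = 46.2, giving x_1* = 5.0216 and x_2* = 1.2554.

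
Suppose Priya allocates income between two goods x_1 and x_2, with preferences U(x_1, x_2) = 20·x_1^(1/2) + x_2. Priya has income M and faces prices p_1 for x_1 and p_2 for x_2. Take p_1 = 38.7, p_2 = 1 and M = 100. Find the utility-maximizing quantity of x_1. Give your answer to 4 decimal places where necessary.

Set MRS = p_1/p_2: 10·x_1^(−1/2) = p_1/p_2.
Thus x_1* = (10·p_2/p_1)² — independent of M — with the rest of income spent on x_2.
Plugging in: x_1* = (10·1/38.7)² = 0.0668.

x_1* = 0.0668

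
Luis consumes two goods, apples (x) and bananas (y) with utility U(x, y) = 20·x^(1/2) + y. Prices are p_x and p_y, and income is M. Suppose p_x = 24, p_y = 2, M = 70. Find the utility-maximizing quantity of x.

x* = 0.6944

Set MRS = p_x/p_y: 10·x^(−1/2) = p_x/p_y.
Thus x* = (10·p_y/p_x)² — independent of M — with the rest of income spent on y.
Plugging in: x* = (10·2/24)² = 0.6944.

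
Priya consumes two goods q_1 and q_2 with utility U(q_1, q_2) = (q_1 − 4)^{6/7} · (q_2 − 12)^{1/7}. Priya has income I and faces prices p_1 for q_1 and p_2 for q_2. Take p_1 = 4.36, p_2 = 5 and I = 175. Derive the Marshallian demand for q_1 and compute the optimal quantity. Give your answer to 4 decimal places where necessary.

q_1* = 23.1796

This is Cobb-Douglas in (q_1−4, q_2−12): tangency gives 6/7·p_2·(q_2−12) = 1/7·p_1·(q_1−4).
Substituting into the budget: q_1* = 4 + 6/7·(I − 4·p_1 − 12·p_2)/p_1, and q_2* = 12 + 1/7·(…)/p_2.
Discretionary income = 175 − 4·4.36 − 12·5 = 97.56; q_1* = 4 + 6/7·97.56/4.36 = 23.1796.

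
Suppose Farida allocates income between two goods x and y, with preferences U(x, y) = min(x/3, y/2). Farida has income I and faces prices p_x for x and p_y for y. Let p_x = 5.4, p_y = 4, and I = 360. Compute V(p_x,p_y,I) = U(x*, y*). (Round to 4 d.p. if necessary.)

Demand: x*(p_x,p_y,I) = 3·I/(3·p_x + 2·p_y), y* = 2·I/(3·p_x + 2·p_y).
Here 3·5.4 + 2·4 = 24.2, giving x* = 44.6281 and y* = 29.7521.
Utility at the optimum: U(44.6281, 29.7521) = 14.876.

V = 14.876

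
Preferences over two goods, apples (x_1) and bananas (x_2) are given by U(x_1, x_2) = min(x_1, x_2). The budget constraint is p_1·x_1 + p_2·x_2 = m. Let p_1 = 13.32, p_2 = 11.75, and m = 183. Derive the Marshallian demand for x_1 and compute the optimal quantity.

x_1* = 7.2996

With perfect complements, no substitution: consume in ratio x_1:x_2 = 1:1.
Budget: p_1·x_1 + p_2·x_1 = m, so (p_1 + p_2)·x_1 = m.
Demand: x_1*(p_1,p_2,m) = m/(p_1 + p_2), x_2* = m/(p_1 + p_2).
Here 13.32 + 11.75 = 25.07, giving x_1* = 7.2996.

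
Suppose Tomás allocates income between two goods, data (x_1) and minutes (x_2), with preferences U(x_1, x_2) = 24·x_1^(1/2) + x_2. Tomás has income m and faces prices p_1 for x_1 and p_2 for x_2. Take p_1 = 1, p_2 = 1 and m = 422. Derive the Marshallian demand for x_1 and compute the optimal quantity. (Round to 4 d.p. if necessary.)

x_1* = 144

Utility is quasi-linear in x_2; the FOC for x_1 is 12/√x_1 = p_1/p_2.
Solve: √x_1 = 12·p_2/p_1, so x_1*(p_1,p_2) = (12·p_2/p_1)², and x_2* = (m − p_1·x_1*)/p_2.
Plugging in: x_1* = (12·1/1)² = 144.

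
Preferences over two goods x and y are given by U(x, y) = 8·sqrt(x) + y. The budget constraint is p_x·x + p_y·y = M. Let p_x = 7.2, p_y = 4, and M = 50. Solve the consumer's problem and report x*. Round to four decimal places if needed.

Utility is quasi-linear in y; the FOC for x is 4/√x = p_x/p_y.
Solve: √x = 4·p_y/p_x, so x*(p_x,p_y) = (4·p_y/p_x)², and y* = (M − p_x·x*)/p_y.
Plugging in: x* = (4·4/7.2)² = 4.9383.

x* = 4.9383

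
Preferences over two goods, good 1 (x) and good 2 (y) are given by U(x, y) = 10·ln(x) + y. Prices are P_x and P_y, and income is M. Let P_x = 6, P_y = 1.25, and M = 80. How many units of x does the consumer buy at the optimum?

Set MRS = P_x/P_y: (10/x)/1 = P_x/P_y.
So x*(P_x,P_y) = 10·P_y/P_x, independent of income; and y* = (M − 10·P_y)/P_y.
At the given prices: x* = 10·1.25/6 = 2.0833.

x* = 2.0833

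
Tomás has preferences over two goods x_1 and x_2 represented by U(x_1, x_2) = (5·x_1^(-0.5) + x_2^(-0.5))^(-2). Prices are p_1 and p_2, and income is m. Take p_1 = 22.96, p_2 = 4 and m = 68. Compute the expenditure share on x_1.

From the CES first-order condition, 5·(x_2/x_1)^(1.5) = p_1/p_2.
Hence x_2/x_1 = ((1/5)·p_1/p_2)^(1/(1.5)), i.e. raised to the 2/3 power.
Substitute x_2 = (x_2/x_1)·x_1 into the budget: x_1* = m/(p_1 + p_2·(x_2/x_1)).
Numerically x_2/x_1 = 1.09638, so x_1* = 68/(22.96 + 4·1.09638) = 2.4867 and x_2* = 1.09638·2.4867 = 2.7264.
Expenditure on x_1: 22.96·2.4867 = 57.0945; share = 0.8396.

share on x_1 = 0.8396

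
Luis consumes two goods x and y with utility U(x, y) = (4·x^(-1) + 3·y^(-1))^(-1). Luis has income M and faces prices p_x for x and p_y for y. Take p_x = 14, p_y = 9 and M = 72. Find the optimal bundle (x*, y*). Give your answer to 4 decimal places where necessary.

From the CES first-order condition, (4/3)·(y/x)^(2) = p_x/p_y.
Solve for the ratio: y/x = [(3/4)·p_x/p_y]^(0.5).
Substitute y = (y/x)·x into the budget: x* = M/(p_x + p_y·(y/x)).
Numerically y/x = 1.080123, so x* = 72/(14 + 9·1.080123) = 3.0353 and y* = 1.080123·3.0353 = 3.2785.

x* = 3.0353, y* = 3.2785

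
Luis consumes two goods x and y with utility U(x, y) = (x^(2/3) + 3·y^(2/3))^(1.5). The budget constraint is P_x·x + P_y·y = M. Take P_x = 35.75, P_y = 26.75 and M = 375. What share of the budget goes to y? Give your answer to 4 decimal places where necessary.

Numerically y/x = 64.449647, so x* = 375/(35.75 + 26.75·64.449647) = 0.2131 and y* = 64.449647·0.2131 = 13.7339.
Expenditure on y: 26.75·13.7339 = 367.3819; share = 0.9797.

share on y = 0.9797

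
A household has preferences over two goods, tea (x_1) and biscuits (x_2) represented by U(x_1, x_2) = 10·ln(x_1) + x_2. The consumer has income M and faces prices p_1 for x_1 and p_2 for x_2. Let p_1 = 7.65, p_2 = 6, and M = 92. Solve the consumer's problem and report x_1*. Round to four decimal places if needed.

Set MRS = p_1/p_2: (10/x_1)/1 = p_1/p_2.
So x_1*(p_1,p_2) = 10·p_2/p_1, independent of income; and x_2* = (M − 10·p_2)/p_2.
At the given prices: x_1* = 10·6/7.65 = 7.8431.

x_1* = 7.8431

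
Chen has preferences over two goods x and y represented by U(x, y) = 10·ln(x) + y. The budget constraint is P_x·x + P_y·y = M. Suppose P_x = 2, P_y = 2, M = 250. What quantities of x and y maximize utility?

x* = 10, y* = 115

Set MRS = P_x/P_y: (10/x)/1 = P_x/P_y.
So x*(P_x,P_y) = 10·P_y/P_x, independent of income; and y* = (M − 10·P_y)/P_y.
At the given prices: x* = 10·2/2 = 10, and y* = 115.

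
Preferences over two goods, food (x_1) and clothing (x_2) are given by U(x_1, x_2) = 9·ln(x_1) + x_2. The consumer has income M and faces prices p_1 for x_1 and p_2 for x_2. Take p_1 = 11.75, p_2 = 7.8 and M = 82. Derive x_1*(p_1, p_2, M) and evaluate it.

MU_x_1 = 9/x_1, MU_x_2 = 1. Tangency: 9/x_1 = p_1/p_2.
So x_1*(p_1,p_2) = 9·p_2/p_1, independent of income; and x_2* = (M − 9·p_2)/p_2.
At the given prices: x_1* = 9·7.8/11.75 = 5.9745.

x_1* = 5.9745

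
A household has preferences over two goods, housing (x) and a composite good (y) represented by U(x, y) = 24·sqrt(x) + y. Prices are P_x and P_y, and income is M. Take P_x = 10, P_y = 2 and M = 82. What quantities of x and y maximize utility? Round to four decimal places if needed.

Set MRS = P_x/P_y: 12·x^(−1/2) = P_x/P_y.
Thus x* = (12·P_y/P_x)² — independent of M — with the rest of income spent on y.
Plugging in: x* = (12·2/10)² = 5.76, y* = 12.2.

x* = 5.76, y* = 12.2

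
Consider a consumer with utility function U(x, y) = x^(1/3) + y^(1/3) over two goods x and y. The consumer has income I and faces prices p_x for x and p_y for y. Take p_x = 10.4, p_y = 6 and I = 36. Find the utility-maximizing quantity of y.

Substitute y = (y/x)·x into the budget: x* = I/(p_x + p_y·(y/x)).
Numerically y/x = 2.282039, so x* = 36/(10.4 + 6·2.282039) = 1.4943 and y* = 2.282039·1.4943 = 3.41.

y* = 3.41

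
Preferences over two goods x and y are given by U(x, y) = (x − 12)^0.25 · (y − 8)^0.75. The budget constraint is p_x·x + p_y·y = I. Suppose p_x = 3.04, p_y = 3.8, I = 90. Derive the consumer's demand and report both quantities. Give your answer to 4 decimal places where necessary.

Let x' = x−12, y' = y−8. MRS = (1/3)·y'/x' = p_x/p_y.
Substituting into the budget: x* = 12 + 0.25·(I − 12·p_x − 8·p_y)/p_x, and y* = 8 + 0.75·(…)/p_y.
Discretionary income = 90 − 12·3.04 − 8·3.8 = 23.12; x* = 12 + 0.25·23.12/3.04 = 13.9013; y* = 8 + 0.75·23.12/3.8 = 12.5632.

x* = 13.9013, y* = 12.5632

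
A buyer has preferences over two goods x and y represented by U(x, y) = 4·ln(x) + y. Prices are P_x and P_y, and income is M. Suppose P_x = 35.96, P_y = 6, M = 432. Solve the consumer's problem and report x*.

x* = 0.6674

MU_x = 4/x, MU_y = 1. Tangency: 4/x = P_x/P_y.
So x*(P_x,P_y) = 4·P_y/P_x, independent of income; and y* = (M − 4·P_y)/P_y.
At the given prices: x* = 4·6/35.96 = 0.6674.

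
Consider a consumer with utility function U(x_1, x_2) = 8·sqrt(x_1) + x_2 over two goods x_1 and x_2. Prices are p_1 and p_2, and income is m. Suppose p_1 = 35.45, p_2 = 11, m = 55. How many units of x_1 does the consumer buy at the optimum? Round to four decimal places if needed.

x_1* = 1.5405

MU_x_1 = 4/√x_1, MU_x_2 = 1. Tangency: 4/√x_1 = p_1/p_2.
Thus x_1* = (4·p_2/p_1)² — independent of m — with the rest of income spent on x_2.
Plugging in: x_1* = (4·11/35.45)² = 1.5405.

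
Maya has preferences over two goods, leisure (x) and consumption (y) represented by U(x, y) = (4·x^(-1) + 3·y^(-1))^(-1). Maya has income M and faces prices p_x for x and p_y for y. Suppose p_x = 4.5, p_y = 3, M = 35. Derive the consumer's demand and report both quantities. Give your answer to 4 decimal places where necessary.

x* = 4.5561, y* = 4.8325

MU_x ∝ 4·x^(-2), MU_y ∝ 3·y^(-2), so MRS = (4/3)·(y/x)^(2) = p_x/p_y.
Hence y/x = ((3/4)·p_x/p_y)^(1/(2)), i.e. raised to the 0.5 power.
With the ratio pinned down, the budget gives x* = M/(p_x + p_y·(y/x)) and y* = (y/x)·x*.
Numerically y/x = 1.06066, so x* = 35/(4.5 + 3·1.06066) = 4.5561 and y* = 1.06066·4.5561 = 4.8325.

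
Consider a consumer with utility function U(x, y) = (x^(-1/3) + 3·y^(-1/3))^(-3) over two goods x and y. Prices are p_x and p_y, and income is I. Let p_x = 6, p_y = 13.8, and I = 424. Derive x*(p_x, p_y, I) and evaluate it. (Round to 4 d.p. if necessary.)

MU_x ∝ x^(-4/3), MU_y ∝ 3·y^(-4/3), so MRS = (1/3)·(y/x)^(4/3) = p_x/p_y.
Solve for the ratio: y/x = [3·p_x/p_y]^(0.75).
Substitute y = (y/x)·x into the budget: x* = I/(p_x + p_y·(y/x)).
Numerically y/x = 1.22052, so x* = 424/(6 + 13.8·1.22052) = 18.5613.

x* = 18.5613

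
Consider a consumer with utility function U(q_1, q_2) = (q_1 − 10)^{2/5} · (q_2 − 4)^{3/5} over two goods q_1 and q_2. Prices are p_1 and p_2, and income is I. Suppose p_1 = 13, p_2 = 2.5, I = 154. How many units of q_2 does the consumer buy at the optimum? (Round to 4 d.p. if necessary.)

q_2* = 7.36

Let q_1' = q_1−10, q_2' = q_2−4. MRS = (2/3)·q_2'/q_1' = p_1/p_2.
After buying the subsistence bundle (10, 4), a share 0.4 of the remaining income goes to q_1: q_1* = 10 + 0.4·(I − 10p_1 − 4p_2)/p_1.
Discretionary income = 154 − 10·13 − 4·2.5 = 14; q_2* = 4 + 0.6·14/2.5 = 7.36.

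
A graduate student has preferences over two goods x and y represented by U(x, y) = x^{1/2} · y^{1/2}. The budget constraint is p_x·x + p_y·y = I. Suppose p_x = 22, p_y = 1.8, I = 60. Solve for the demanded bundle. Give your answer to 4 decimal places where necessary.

MU_x/MU_y = (0.5·y)/(0.5·x); tangency sets this equal to p_x/p_y.
Rearranging, p_y·y = p_x·x. Substituting into the budget gives p_x·x·(1 + 1) = I.
Demand: x*(p_x,p_y,I) = 0.5·I/p_x and y* = 0.5·I/p_y.
At p_x=22, p_y=1.8, I=60: x* = 0.5·60/22 = 1.3636, y* = 16.6667.

x* = 1.3636, y* = 16.6667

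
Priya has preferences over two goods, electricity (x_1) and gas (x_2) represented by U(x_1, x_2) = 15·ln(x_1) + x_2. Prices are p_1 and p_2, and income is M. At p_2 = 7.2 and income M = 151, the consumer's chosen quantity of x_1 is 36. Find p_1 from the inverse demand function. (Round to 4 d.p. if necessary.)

MU_x_1 = 15/x_1, MU_x_2 = 1. Tangency: 15/x_1 = p_1/p_2.
So x_1*(p_1,p_2) = 15·p_2/p_1, independent of income; and x_2* = (M − 15·p_2)/p_2.
Set x_1* = 36 in the demand function and solve for p_1: p_1 = 3.

p_1 = 3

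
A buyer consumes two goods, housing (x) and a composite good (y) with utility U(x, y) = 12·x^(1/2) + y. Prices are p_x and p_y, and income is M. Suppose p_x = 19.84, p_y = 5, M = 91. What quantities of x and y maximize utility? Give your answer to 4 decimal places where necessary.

Utility is quasi-linear in y; the FOC for x is 6/√x = p_x/p_y.
Thus x* = (6·p_y/p_x)² — independent of M — with the rest of income spent on y.
Plugging in: x* = (6·5/19.84)² = 2.2864, y* = 9.1274.

x* = 2.2864, y* = 9.1274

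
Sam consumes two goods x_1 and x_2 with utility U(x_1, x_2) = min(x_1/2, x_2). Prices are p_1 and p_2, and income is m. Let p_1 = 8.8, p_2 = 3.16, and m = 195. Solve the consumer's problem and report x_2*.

x_2* = 9.3931

Leontief preferences: the optimum is at the kink where x_1/2 = x_2/1, i.e. x_2 = (1/2)·x_1.
Budget: p_1·x_1 + p_2·(1/2)·x_1 = m, so (2·p_1 + p_2)·x_1 = 2·m.
Demand: x_1*(p_1,p_2,m) = 2·m/(2·p_1 + p_2), x_2* = m/(2·p_1 + p_2).
Here 2·8.8 + 3.16 = 20.76, giving x_2* = 9.3931.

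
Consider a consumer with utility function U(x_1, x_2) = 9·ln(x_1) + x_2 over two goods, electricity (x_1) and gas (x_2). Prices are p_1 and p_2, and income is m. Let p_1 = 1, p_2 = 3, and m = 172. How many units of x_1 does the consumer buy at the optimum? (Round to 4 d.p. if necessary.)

x_1* = 27

MU_x_1 = 9/x_1, MU_x_2 = 1. Tangency: 9/x_1 = p_1/p_2.
So x_1*(p_1,p_2) = 9·p_2/p_1, independent of income; and x_2* = (m − 9·p_2)/p_2.
At the given prices: x_1* = 9·3/1 = 27.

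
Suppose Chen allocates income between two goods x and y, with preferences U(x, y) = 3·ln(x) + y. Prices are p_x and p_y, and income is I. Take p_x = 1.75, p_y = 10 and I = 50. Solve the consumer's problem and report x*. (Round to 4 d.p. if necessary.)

x* = 17.1429

Set MRS = p_x/p_y: (3/x)/1 = p_x/p_y.
So x*(p_x,p_y) = 3·p_y/p_x, independent of income; and y* = (I − 3·p_y)/p_y.
At the given prices: x* = 3·10/1.75 = 17.1429.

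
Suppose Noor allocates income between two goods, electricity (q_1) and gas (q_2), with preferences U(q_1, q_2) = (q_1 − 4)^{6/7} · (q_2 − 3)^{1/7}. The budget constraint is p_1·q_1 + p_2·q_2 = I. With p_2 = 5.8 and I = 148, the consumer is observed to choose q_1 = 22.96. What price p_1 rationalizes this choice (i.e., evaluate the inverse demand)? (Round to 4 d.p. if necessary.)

This is Cobb-Douglas in (q_1−4, q_2−3): tangency gives 6/7·p_2·(q_2−3) = 1/7·p_1·(q_1−4).
After buying the subsistence bundle (4, 3), a share 6/7 of the remaining income goes to q_1: q_1* = 4 + 6/7·(I − 4p_1 − 3p_2)/p_1.
Set q_1* = 22.96 in the demand function and solve for p_1: p_1 = 5.

p_1 = 5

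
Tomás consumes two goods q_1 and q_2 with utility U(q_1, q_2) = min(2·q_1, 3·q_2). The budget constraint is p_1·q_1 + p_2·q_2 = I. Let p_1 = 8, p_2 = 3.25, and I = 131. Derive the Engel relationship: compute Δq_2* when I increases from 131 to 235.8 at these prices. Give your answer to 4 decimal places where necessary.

Δq_2* = 6.8721

Leontief preferences: the optimum is at the kink where q_1/3 = q_2/2, i.e. q_2 = (2/3)·q_1.
Budget: p_1·q_1 + p_2·(2/3)·q_1 = I, so (3·p_1 + 2·p_2)·q_1 = 3·I.
Demand: q_1*(p_1,p_2,I) = 3·I/(3·p_1 + 2·p_2), q_2* = 2·I/(3·p_1 + 2·p_2).
Here 3·8 + 2·3.25 = 30.5, giving q_2* = 8.5902.
At I' = 235.8: q_2* = 15.4623. Change: 15.4623 − 8.5902 = 6.8721.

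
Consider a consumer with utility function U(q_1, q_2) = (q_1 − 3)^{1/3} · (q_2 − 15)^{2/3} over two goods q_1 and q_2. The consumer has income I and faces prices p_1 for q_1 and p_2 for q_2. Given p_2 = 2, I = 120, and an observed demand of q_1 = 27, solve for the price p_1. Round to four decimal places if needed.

p_1 = 1.2

This is Cobb-Douglas in (q_1−3, q_2−15): tangency gives 1/3·p_2·(q_2−15) = 2/3·p_1·(q_1−3).
Substituting into the budget: q_1* = 3 + 1/3·(I − 3·p_1 − 15·p_2)/p_1, and q_2* = 15 + 2/3·(…)/p_2.
Set q_1* = 27 in the demand function and solve for p_1: p_1 = 1.2.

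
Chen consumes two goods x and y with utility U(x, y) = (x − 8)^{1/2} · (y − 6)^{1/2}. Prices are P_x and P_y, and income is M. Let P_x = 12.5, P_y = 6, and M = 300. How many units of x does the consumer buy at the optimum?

Discretionary income = 300 − 8·12.5 − 6·6 = 164; x* = 8 + 0.5·164/12.5 = 14.56.

x* = 14.56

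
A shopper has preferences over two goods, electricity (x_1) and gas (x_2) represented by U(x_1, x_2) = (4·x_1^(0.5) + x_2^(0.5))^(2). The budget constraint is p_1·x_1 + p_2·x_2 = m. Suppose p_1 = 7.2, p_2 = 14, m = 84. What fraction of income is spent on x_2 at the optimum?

From the CES first-order condition, 4·(x_2/x_1)^(0.5) = p_1/p_2.
Hence x_2/x_1 = ((1/4)·p_1/p_2)^(1/(0.5)), i.e. raised to the 2 power.
With the ratio pinned down, the budget gives x_1* = m/(p_1 + p_2·(x_2/x_1)) and x_2* = (x_2/x_1)·x_1*.
Numerically x_2/x_1 = 0.016531, so x_1* = 84/(7.2 + 14·0.016531) = 11.3033 and x_2* = 0.016531·11.3033 = 0.1869.
Expenditure on x_2: 14·0.1869 = 2.6159; share = 0.0311.

share on x_2 = 0.0311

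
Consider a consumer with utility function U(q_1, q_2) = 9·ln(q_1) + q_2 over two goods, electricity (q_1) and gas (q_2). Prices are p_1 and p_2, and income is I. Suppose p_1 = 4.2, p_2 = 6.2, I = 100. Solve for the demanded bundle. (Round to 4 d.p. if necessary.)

q_1* = 13.2857, q_2* = 7.129

So q_1*(p_1,p_2) = 9·p_2/p_1, independent of income; and q_2* = (I − 9·p_2)/p_2.
At the given prices: q_1* = 9·6.2/4.2 = 13.2857, and q_2* = 7.129.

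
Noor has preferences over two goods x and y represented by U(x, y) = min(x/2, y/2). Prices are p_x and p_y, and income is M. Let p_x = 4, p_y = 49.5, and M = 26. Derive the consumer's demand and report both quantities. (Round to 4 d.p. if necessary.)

With perfect complements, no substitution: consume in ratio x:y = 2:2.
Budget: p_x·x + p_y·x = M, so (2·p_x + 2·p_y)·x = 2·M.
Demand: x*(p_x,p_y,M) = 2·M/(2·p_x + 2·p_y), y* = 2·M/(2·p_x + 2·p_y).
Here 2·4 + 2·49.5 = 107, giving x* = 0.486 and y* = 0.486.

x* = 0.486, y* = 0.486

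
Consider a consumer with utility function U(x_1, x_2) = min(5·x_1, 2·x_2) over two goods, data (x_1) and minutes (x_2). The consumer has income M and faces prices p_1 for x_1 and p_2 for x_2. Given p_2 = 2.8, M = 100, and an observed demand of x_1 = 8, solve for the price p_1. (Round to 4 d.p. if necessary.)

p_1 = 5.5

With perfect complements, no substitution: consume in ratio x_1:x_2 = 2:5.
Budget: p_1·x_1 + p_2·(5/2)·x_1 = M, so (2·p_1 + 5·p_2)·x_1 = 2·M.
Demand: x_1*(p_1,p_2,M) = 2·M/(2·p_1 + 5·p_2), x_2* = 5·M/(2·p_1 + 5·p_2).
Set x_1* = 8 in the demand function and solve for p_1: p_1 = 5.5.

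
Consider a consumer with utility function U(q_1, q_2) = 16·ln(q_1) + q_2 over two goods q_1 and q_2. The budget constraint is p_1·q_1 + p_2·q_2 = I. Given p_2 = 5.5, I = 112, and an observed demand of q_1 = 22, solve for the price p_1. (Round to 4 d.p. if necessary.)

Set MRS = p_1/p_2: (16/q_1)/1 = p_1/p_2.
So q_1*(p_1,p_2) = 16·p_2/p_1, independent of income; and q_2* = (I − 16·p_2)/p_2.
Set q_1* = 22 in the demand function and solve for p_1: p_1 = 4.

p_1 = 4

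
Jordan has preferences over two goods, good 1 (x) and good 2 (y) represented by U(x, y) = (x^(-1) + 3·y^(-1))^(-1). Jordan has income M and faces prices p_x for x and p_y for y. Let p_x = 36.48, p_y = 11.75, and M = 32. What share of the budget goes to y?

share on y = 0.4957

MU_x ∝ x^(-2), MU_y ∝ 3·y^(-2), so MRS = (1/3)·(y/x)^(2) = p_x/p_y.
Hence y/x = (3·p_x/p_y)^(1/(2)), i.e. raised to the 0.5 power.
With the ratio pinned down, the budget gives x* = M/(p_x + p_y·(y/x)) and y* = (y/x)·x*.
Numerically y/x = 3.051892, so x* = 32/(36.48 + 11.75·3.051892) = 0.4424 and y* = 3.051892·0.4424 = 1.35.
Expenditure on y: 11.75·1.35 = 15.8628; share = 0.4957.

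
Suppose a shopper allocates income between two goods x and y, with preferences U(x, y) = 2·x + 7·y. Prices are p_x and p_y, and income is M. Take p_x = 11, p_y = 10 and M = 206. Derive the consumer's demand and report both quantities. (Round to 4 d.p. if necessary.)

x* = 0, y* = 20.6

Linear utility — the consumer picks whichever good has higher MU/price: 2/11 = 0.1818 vs 7/10 = 0.7.
y gives more utility per dollar, so spend all income on y: y* = M/p_y, x* = 0.
Numerically: x* = 0, y* = 20.6.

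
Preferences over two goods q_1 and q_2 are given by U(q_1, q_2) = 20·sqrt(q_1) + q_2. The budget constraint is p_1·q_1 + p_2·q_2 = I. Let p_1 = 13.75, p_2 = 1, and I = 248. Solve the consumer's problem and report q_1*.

Set MRS = p_1/p_2: 10·q_1^(−1/2) = p_1/p_2.
Thus q_1* = (10·p_2/p_1)² — independent of I — with the rest of income spent on q_2.
Plugging in: q_1* = (10·1/13.75)² = 0.5289.

q_1* = 0.5289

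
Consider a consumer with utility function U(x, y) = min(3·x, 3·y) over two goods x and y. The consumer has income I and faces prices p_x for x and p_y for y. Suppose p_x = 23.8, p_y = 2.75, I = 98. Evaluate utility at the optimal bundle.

V = 11.0734

Leontief preferences: the optimum is at the kink where x/3 = y/3, i.e. y = x.
Budget: p_x·x + p_y·x = I, so (3·p_x + 3·p_y)·x = 3·I.
Demand: x*(p_x,p_y,I) = 3·I/(3·p_x + 3·p_y), y* = 3·I/(3·p_x + 3·p_y).
Here 3·23.8 + 3·2.75 = 79.65, giving x* = 3.6911 and y* = 3.6911.
Utility at the optimum: U(3.6911, 3.6911) = 11.0734.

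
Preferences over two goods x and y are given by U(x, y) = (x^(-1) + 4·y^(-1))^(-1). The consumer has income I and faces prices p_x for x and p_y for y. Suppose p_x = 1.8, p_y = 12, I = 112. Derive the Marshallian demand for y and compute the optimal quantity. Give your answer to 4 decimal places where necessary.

y* = 7.8192

Numerically y/x = 0.774597, so x* = 112/(1.8 + 12·0.774597) = 10.0945 and y* = 0.774597·10.0945 = 7.8192.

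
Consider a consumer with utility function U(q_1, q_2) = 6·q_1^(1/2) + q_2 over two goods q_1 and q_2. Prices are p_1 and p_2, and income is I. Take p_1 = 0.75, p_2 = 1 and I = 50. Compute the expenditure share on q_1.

share on q_1 = 0.24

Thus q_1* = (3·p_2/p_1)² — independent of I — with the rest of income spent on q_2.
Plugging in: q_1* = (3·1/0.75)² = 16, q_2* = 38.
Expenditure on q_1: 0.75·16 = 12; share = 0.24.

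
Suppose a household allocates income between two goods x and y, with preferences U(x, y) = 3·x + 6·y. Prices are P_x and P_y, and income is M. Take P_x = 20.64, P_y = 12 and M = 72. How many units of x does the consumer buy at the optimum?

x* = 0

Perfect substitutes: compare marginal utility per dollar. 3/P_x vs 6/P_y → 0.1453 vs 0.5.
y gives more utility per dollar, so spend all income on y: y* = M/P_y, x* = 0.
Numerically: x* = 0, y* = 6.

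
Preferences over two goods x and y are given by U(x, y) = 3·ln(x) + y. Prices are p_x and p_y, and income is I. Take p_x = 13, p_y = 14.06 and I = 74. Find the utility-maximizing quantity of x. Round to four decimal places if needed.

x* = 3.2446

Set MRS = p_x/p_y: (3/x)/1 = p_x/p_y.
So x*(p_x,p_y) = 3·p_y/p_x, independent of income; and y* = (I − 3·p_y)/p_y.
At the given prices: x* = 3·14.06/13 = 3.2446.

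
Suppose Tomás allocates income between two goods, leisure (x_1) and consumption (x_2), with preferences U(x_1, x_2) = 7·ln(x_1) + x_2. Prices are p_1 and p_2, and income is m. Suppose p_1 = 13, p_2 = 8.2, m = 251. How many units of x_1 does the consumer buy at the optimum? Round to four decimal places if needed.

x_1* = 4.4154

Set MRS = p_1/p_2: (7/x_1)/1 = p_1/p_2.
So x_1*(p_1,p_2) = 7·p_2/p_1, independent of income; and x_2* = (m − 7·p_2)/p_2.
At the given prices: x_1* = 7·8.2/13 = 4.4154.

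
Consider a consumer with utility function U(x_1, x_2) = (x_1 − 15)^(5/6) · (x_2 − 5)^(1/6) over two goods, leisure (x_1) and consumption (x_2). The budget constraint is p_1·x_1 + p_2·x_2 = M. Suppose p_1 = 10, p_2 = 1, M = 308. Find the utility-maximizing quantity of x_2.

This is Cobb-Douglas in (x_1−15, x_2−5): tangency gives 5/6·p_2·(x_2−5) = 1/6·p_1·(x_1−15).
Substituting into the budget: x_1* = 15 + 5/6·(M − 15·p_1 − 5·p_2)/p_1, and x_2* = 5 + 1/6·(…)/p_2.
Discretionary income = 308 − 15·10 − 5·1 = 153; x_2* = 5 + 1/6·153/1 = 30.5.

x_2* = 30.5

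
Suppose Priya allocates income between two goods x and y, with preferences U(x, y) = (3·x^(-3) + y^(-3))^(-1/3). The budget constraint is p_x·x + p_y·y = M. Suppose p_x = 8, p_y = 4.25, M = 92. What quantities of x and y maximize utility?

x* = 7.8082, y* = 6.9493

MRS = MU_x/MU_y = 3·(y/x)^(4). Set equal to p_x/p_y.
Hence y/x = ((1/3)·p_x/p_y)^(1/(4)), i.e. raised to the 0.25 power.
Substitute y = (y/x)·x into the budget: x* = M/(p_x + p_y·(y/x)).
Numerically y/x = 0.89001, so x* = 92/(8 + 4.25·0.89001) = 7.8082 and y* = 0.89001·7.8082 = 6.9493.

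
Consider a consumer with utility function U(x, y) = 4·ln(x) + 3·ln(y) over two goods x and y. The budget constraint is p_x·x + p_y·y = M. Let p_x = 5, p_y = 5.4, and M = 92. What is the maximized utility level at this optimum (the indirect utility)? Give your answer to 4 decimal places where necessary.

V = 15.3752

Tangency: MRS = (4/3)·y/x = p_x/p_y.
So 4·p_y·y = 3·p_x·x; combined with the budget, a share 4/7 of income goes to x.
Demand: x*(p_x,p_y,M) = 4/7·M/p_x and y* = 3/7·M/p_y.
At p_x=5, p_y=5.4, M=92: x* = 4/7·92/5 = 10.5143, y* = 7.3016.
Utility at the optimum: U(10.5143, 7.3016) = 15.3752.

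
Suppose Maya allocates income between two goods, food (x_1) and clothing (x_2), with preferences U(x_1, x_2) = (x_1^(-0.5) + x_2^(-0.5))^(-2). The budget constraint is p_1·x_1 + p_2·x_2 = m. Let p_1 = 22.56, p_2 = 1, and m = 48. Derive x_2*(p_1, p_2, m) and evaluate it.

From the CES first-order condition, (x_2/x_1)^(1.5) = p_1/p_2.
Solve for the ratio: x_2/x_1 = [p_1/p_2]^(2/3).
With the ratio pinned down, the budget gives x_1* = m/(p_1 + p_2·(x_2/x_1)) and x_2* = (x_2/x_1)·x_1*.
Numerically x_2/x_1 = 7.984102, so x_1* = 48/(22.56 + 1·7.984102) = 1.5715 and x_2* = 7.984102·1.5715 = 12.547.

x_2* = 12.547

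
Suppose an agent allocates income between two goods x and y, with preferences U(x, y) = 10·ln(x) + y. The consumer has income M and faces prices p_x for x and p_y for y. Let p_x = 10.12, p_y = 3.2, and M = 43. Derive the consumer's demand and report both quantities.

x* = 3.1621, y* = 3.4375

At the given prices: x* = 10·3.2/10.12 = 3.1621, and y* = 3.4375.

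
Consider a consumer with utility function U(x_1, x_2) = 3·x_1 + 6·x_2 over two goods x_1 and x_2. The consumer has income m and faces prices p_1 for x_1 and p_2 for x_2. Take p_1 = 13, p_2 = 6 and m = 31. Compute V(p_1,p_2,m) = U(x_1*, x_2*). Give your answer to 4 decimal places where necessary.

V = 31

Linear utility — the consumer picks whichever good has higher MU/price: 3/13 = 0.2308 vs 6/6 = 1.
x_2 gives more utility per dollar, so spend all income on x_2: x_2* = m/p_2, x_1* = 0.
Numerically: x_1* = 0, x_2* = 5.1667.
Utility at the optimum: U(0, 5.1667) = 31.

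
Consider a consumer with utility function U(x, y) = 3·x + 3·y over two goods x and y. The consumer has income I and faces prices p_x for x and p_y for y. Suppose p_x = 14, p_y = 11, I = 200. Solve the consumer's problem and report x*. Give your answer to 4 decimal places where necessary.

x* = 0

y gives more utility per dollar, so spend all income on y: y* = I/p_y, x* = 0.
Numerically: x* = 0, y* = 18.1818.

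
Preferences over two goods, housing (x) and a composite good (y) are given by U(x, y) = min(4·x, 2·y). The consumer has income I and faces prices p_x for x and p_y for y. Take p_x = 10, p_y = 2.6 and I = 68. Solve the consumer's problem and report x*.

x* = 4.4737

Here 2·10 + 4·2.6 = 30.4, giving x* = 4.4737.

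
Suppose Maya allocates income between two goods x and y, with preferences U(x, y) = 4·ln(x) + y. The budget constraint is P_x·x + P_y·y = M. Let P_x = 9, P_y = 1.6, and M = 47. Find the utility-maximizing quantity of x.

MU_x = 4/x, MU_y = 1. Tangency: 4/x = P_x/P_y.
So x*(P_x,P_y) = 4·P_y/P_x, independent of income; and y* = (M − 4·P_y)/P_y.
At the given prices: x* = 4·1.6/9 = 0.7111.

x* = 0.7111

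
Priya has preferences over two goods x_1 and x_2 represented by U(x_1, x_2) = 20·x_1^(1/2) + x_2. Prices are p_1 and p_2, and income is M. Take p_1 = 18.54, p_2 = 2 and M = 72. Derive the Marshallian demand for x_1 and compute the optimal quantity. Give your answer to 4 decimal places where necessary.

x_1* = 1.1637

Plugging in: x_1* = (10·2/18.54)² = 1.1637.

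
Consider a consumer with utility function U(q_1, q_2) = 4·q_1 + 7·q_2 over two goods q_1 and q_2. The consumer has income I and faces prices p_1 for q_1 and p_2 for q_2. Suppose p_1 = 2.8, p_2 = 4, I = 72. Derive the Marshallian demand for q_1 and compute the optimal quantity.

q_1* = 0

Perfect substitutes: compare marginal utility per dollar. 4/p_1 vs 7/p_2 → 1.4286 vs 1.75.
q_2 gives more utility per dollar, so spend all income on q_2: q_2* = I/p_2, q_1* = 0.
Numerically: q_1* = 0, q_2* = 18.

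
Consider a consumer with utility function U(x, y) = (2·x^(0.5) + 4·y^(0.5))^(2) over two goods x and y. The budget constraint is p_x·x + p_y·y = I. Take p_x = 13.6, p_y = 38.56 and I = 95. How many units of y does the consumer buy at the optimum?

y* = 1.4417

From the CES first-order condition, (1/2)·(y/x)^(0.5) = p_x/p_y.
Hence y/x = (2·p_x/p_y)^(1/(0.5)), i.e. raised to the 2 power.
Substitute y = (y/x)·x into the budget: x* = I/(p_x + p_y·(y/x)).
Numerically y/x = 0.497581, so x* = 95/(13.6 + 38.56·0.497581) = 2.8975 and y* = 0.497581·2.8975 = 1.4417.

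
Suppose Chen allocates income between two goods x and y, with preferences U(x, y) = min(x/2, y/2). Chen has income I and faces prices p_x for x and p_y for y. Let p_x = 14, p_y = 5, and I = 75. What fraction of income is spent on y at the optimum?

With perfect complements, no substitution: consume in ratio x:y = 2:2.
Budget: p_x·x + p_y·x = I, so (2·p_x + 2·p_y)·x = 2·I.
Demand: x*(p_x,p_y,I) = 2·I/(2·p_x + 2·p_y), y* = 2·I/(2·p_x + 2·p_y).
Here 2·14 + 2·5 = 38, giving x* = 3.9474 and y* = 3.9474.
Expenditure on y: 5·3.9474 = 19.7368; share = 0.2632.

share on y = 0.2632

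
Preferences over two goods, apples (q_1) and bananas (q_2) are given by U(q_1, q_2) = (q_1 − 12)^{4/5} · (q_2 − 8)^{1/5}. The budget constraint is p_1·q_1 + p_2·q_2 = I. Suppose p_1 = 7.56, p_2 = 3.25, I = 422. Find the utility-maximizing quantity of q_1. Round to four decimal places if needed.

MRS = 4·(q_2−8)/(q_1−12). Tangency with p_1/p_2 gives q_2−8 = (1/4)·(p_1/p_2)·(q_1−12).
After buying the subsistence bundle (12, 8), a share 0.8 of the remaining income goes to q_1: q_1* = 12 + 0.8·(I − 12p_1 − 8p_2)/p_1.
Discretionary income = 422 − 12·7.56 − 8·3.25 = 305.28; q_1* = 12 + 0.8·305.28/7.56 = 44.3048.

q_1* = 44.3048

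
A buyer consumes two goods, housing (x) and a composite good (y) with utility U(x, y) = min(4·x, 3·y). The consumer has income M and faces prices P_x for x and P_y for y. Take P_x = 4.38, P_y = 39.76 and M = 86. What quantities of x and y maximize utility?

Demand: x*(P_x,P_y,M) = 3·M/(3·P_x + 4·P_y), y* = 4·M/(3·P_x + 4·P_y).
Here 3·4.38 + 4·39.76 = 172.18, giving x* = 1.4984 and y* = 1.9979.

x* = 1.4984, y* = 1.9979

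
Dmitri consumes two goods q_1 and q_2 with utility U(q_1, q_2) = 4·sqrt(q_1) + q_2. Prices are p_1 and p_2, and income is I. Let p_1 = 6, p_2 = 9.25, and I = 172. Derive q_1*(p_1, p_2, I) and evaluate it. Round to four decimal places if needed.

q_1* = 9.5069

MU_q_1 = 2/√q_1, MU_q_2 = 1. Tangency: 2/√q_1 = p_1/p_2.
Thus q_1* = (2·p_2/p_1)² — independent of I — with the rest of income spent on q_2.
Plugging in: q_1* = (2·9.25/6)² = 9.5069.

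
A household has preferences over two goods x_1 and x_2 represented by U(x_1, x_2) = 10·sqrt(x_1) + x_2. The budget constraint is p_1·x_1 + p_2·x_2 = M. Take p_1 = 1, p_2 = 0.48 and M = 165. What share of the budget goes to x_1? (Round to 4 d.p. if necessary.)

share on x_1 = 0.0349

Utility is quasi-linear in x_2; the FOC for x_1 is 5/√x_1 = p_1/p_2.
Solve: √x_1 = 5·p_2/p_1, so x_1*(p_1,p_2) = (5·p_2/p_1)², and x_2* = (M − p_1·x_1*)/p_2.
Plugging in: x_1* = (5·0.48/1)² = 5.76, x_2* = 331.75.
Expenditure on x_1: 1·5.76 = 5.76; share = 0.0349.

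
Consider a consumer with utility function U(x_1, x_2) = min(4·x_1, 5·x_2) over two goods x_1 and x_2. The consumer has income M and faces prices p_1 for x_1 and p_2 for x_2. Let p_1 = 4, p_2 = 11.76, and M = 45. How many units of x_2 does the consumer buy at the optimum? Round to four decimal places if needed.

x_2* = 2.685

Demand: x_1*(p_1,p_2,M) = 5·M/(5·p_1 + 4·p_2), x_2* = 4·M/(5·p_1 + 4·p_2).
Here 5·4 + 4·11.76 = 67.04, giving x_2* = 2.685.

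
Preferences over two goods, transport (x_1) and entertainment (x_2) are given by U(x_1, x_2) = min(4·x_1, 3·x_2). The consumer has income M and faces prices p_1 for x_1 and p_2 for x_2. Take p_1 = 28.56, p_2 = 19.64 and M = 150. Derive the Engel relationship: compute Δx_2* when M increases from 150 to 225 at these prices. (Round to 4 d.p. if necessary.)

With perfect complements, no substitution: consume in ratio x_1:x_2 = 3:4.
Budget: p_1·x_1 + p_2·(4/3)·x_1 = M, so (3·p_1 + 4·p_2)·x_1 = 3·M.
Demand: x_1*(p_1,p_2,M) = 3·M/(3·p_1 + 4·p_2), x_2* = 4·M/(3·p_1 + 4·p_2).
Here 3·28.56 + 4·19.64 = 164.24, giving x_2* = 3.6532.
At M' = 225: x_2* = 5.4798. Change: 5.4798 − 3.6532 = 1.8266.

Δx_2* = 1.8266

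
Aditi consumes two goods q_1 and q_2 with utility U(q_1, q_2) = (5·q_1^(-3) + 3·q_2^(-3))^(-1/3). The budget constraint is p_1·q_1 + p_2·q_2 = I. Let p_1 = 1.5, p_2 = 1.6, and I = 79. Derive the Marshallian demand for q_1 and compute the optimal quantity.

MRS = MU_q_1/MU_q_2 = (5/3)·(q_2/q_1)^(4). Set equal to p_1/p_2.
Hence q_2/q_1 = ((3/5)·p_1/p_2)^(1/(4)), i.e. raised to the 0.25 power.
Substitute q_2 = (q_2/q_1)·q_1 into the budget: q_1* = I/(p_1 + p_2·(q_2/q_1)).
Numerically q_2/q_1 = 0.866025, so q_1* = 79/(1.5 + 1.6·0.866025) = 27.3769.

q_1* = 27.3769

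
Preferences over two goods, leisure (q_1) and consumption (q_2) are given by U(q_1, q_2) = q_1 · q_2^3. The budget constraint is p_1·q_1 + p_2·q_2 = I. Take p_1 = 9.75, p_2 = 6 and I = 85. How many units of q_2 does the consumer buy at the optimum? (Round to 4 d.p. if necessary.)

q_2* = 10.625

MU_q_1/MU_q_2 = (q_2)/(3·q_1); tangency sets this equal to p_1/p_2.
So p_2·q_2 = 3·p_1·q_1; combined with the budget, a share 0.25 of income goes to q_1.
Demand: q_1*(p_1,p_2,I) = 0.25·I/p_1 and q_2* = 0.75·I/p_2.
At p_1=9.75, p_2=6, I=85: q_2* = 0.75·85/6 = 10.625.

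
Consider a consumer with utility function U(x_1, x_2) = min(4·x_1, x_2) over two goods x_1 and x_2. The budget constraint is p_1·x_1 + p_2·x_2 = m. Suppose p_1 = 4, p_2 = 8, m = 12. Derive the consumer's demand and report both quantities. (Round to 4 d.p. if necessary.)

x_1* = 0.3333, x_2* = 1.3333

Demand: x_1*(p_1,p_2,m) = m/(p_1 + 4·p_2), x_2* = 4·m/(p_1 + 4·p_2).
Here 4 + 4·8 = 36, giving x_1* = 0.3333 and x_2* = 1.3333.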